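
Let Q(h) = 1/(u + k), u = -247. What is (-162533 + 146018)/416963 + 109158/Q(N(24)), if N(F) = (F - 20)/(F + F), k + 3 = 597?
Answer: 15793651945923/416963 ≈ 3.7878e+7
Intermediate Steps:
k = 594 (k = -3 + 597 = 594)
N(F) = (-20 + F)/(2*F) (N(F) = (-20 + F)/((2*F)) = (-20 + F)*(1/(2*F)) = (-20 + F)/(2*F))
Q(h) = 1/347 (Q(h) = 1/(-247 + 594) = 1/347)
(-162533 + 146018)/416963 + 109158/Q(N(24)) = (-162533 + 146018)/416963 + 109158/(1/347) = -16515*1/416963 + 109158*347 = -16515/416963 + 37877826 = 15793651945923/416963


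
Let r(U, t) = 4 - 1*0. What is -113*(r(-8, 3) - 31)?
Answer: 3051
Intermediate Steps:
r(U, t) = 4 (r(U, t) = 4 + 0 = 4)
-113*(r(-8, 3) - 31) = -113*(4 - 31) = -113*(-27) = 3051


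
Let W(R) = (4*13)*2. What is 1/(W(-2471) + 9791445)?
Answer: 1/9791549 ≈ 1.0213e-7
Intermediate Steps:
W(R) = 104 (W(R) = 52*2 = 104)
1/(W(-2471) + 9791445) = 1/(104 + 9791445) = 1/9791549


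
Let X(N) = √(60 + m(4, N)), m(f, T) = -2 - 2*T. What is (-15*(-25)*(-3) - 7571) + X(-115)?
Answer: -8696 + 12*√2 ≈ -8679.0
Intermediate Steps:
X(N) = √(58 - 2*N) (X(N) = √(60 + (-2 - 2*N)) = √(58 - 2*N))
(-15*(-25)*(-3) - 7571) + X(-115) = (-15*(-25)*(-3) - 7571) + √(58 - 2*(-115)) = (375*(-3) - 7571) + √(58 + 230) = (-1125 - 7571) + √288 = -8696 + 12*√2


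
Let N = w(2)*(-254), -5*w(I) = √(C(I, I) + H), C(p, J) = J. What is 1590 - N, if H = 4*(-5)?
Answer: 1590 - 762*I*√2/5 ≈ 1590.0 - 215.53*I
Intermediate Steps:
H = -20
w(I) = -√(-20 + I)/5 (w(I) = -√(I - 20)/5 = -√(-20 + I)/5)
N = 762*I*√2/5 (N = -√(-20 + 2)/5*(-254) = -3*I*√2/5*(-254) = 762*I*√2/5 ≈ 215.53*I)
1590 - N = 1590 - 762*I*√2/5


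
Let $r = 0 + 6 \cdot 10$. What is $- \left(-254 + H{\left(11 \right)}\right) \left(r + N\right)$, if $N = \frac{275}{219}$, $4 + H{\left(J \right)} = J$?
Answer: $\frac{3313505}{219} \approx 15130.0$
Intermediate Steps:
$H{\left(J \right)} = -4 + J$
$N = \frac{275}{219}$ ($N = 275 \cdot \frac{1}{219} = \frac{275}{219} \approx 1.2557$)
$r = 60$ ($r = 0 + 60 = 60$)
$- \left(-254 + H{\left(11 \right)}\right) \left(r + N\right) = - \left(-254 + \left(-4 + 11\right)\right) \left(60 + \frac{275}{219}\right) = - \frac{\left(-254 + 7\right) 13415}{219} = - \frac{\left(-247\right) 13415}{219} = \left(-1\right) \left(- \frac{3313505}{219}\right) = \frac{3313505}{219}$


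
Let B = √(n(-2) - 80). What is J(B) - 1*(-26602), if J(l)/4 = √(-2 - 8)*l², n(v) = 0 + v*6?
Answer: 26602 - 368*I*√10 ≈ 26602.0 - 1163.7*I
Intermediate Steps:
n(v) = 6*v (n(v) = 0 + 6*v = 6*v)
B = 2*I*√23 (B = √(6*(-2) - 80) = √(-12 - 80) = √(-92) = 2*I*√23 ≈ 9.5917*I)
J(l) = 4*I*√10*l² (J(l) = 4*(√(-2 - 8)*l²) = 4*(√(-10)*l²) = 4*((I*√10)*l²) = 4*(I*√10*l²) = 4*I*√10*l²)
J(B) - 1*(-26602) = 4*I*√10*(2*I*√23)² - 1*(-26602) = 4*I*√10*(-92) + 26602 = -368*I*√10 + 26602 = 26602 - 368*I*√10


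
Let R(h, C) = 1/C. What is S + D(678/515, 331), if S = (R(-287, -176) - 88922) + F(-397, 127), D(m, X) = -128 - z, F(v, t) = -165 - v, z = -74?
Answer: -15618945/176 ≈ -88744.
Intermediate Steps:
D(m, X) = -54 (D(m, X) = -128 - 1*(-74) = -128 + 74 = -54)
S = -15609441/176 (S = (1/(-176) - 88922) + (-165 - 1*(-397)) = (-1/176 - 88922) + (-165 + 397) = -15650273/176 + 232 = -15609441/176 ≈ -88690.)
S + D(678/515, 331) = -15609441/176 - 54 = -15618945/176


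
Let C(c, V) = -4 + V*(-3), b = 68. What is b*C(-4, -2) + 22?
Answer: 158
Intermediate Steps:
C(c, V) = -4 - 3*V
b*C(-4, -2) + 22 = 68*(-4 - 3*(-2)) + 22 = 68*(-4 + 6) + 22 = 68*2 + 22 = 136 + 22 = 158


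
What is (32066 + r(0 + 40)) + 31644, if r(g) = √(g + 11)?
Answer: 63710 + √51 ≈ 63717.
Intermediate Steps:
r(g) = √(11 + g)
(32066 + r(0 + 40)) + 31644 = (32066 + √(11 + (0 + 40))) + 31644 = (32066 + √(11 + 40)) + 31644 = (32066 + √51) + 31644 = 63710 + √51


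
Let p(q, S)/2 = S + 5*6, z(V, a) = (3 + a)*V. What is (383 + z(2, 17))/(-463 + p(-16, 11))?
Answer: -141/127 ≈ -1.1102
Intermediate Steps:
z(V, a) = V*(3 + a)
p(q, S) = 60 + 2*S (p(q, S) = 2*(S + 5*6) = 2*(S + 30) = 2*(30 + S) = 60 + 2*S)
(383 + z(2, 17))/(-463 + p(-16, 11)) = (383 + 2*(3 + 17))/(-463 + (60 + 2*11)) = (383 + 2*20)/(-463 + (60 + 22)) = (383 + 40)/(-463 + 82) = 423/(-381) = 423*(-1/381) = -141/127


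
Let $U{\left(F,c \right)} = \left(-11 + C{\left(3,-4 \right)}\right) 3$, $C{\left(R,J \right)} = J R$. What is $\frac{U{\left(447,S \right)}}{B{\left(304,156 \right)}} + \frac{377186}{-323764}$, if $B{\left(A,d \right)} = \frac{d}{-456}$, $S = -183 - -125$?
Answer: $\frac{422002895}{2104466} \approx 200.53$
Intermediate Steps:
$S = -58$ ($S = -183 + 125 = -58$)
$B{\left(A,d \right)} = - \frac{d}{456}$ ($B{\left(A,d \right)} = d \left(- \frac{1}{456}\right) = - \frac{d}{456}$)
$U{\left(F,c \right)} = -69$ ($U{\left(F,c \right)} = \left(-11 - 12\right) 3 = \left(-23\right) 3 = -69$)
$\frac{U{\left(447,S \right)}}{B{\left(304,156 \right)}} + \frac{377186}{-323764} = - \frac{69}{\left(- \frac{1}{456}\right) 156} + \frac{377186}{-323764} = - \frac{69}{- \frac{13}{38}} + 377186 \left(- \frac{1}{323764}\right) = \left(-69\right) \left(- \frac{38}{13}\right) - \frac{188593}{161882} = \frac{2622}{13} - \frac{188593}{161882} = \frac{422002895}{2104466}$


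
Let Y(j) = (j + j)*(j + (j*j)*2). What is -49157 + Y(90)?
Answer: 2883043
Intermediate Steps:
Y(j) = 2*j*(j + 2*j²) (Y(j) = (2*j)*(j + j²*2) = (2*j)*(j + 2*j²) = 2*j*(j + 2*j²))
-49157 + Y(90) = -49157 + 90²*(2 + 4*90) = -49157 + 8100*(2 + 360) = -49157 + 8100*362 = -49157 + 2932200 = 2883043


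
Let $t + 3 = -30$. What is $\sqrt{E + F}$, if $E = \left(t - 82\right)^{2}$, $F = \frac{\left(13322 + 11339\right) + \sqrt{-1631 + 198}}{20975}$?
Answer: $\frac{\sqrt{232754571204 + 839 i \sqrt{1433}}}{4195} \approx 115.01 + 7.8465 \cdot 10^{-6} i$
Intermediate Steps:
$t = -33$ ($t = -3 - 30 = -33$)
$F = \frac{24661}{20975} + \frac{i \sqrt{1433}}{20975}$ ($F = \left(24661 + \sqrt{-1433}\right) \frac{1}{20975} = \left(24661 + i \sqrt{1433}\right) \frac{1}{20975} = \frac{24661}{20975} + \frac{i \sqrt{1433}}{20975} \approx 1.1757 + 0.0018048 i$)
$E = 13225$ ($E = \left(-33 - 82\right)^{2} = \left(-115\right)^{2} = 13225$)
$\sqrt{E + F} = \sqrt{13225 + \left(\frac{24661}{20975} + \frac{i \sqrt{1433}}{20975}\right)} = \sqrt{\frac{277419036}{20975} + \frac{i \sqrt{1433}}{20975}}$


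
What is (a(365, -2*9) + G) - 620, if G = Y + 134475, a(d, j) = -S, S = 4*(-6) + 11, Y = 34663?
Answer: 168531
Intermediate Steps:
S = -13 (S = -24 + 11 = -13)
a(d, j) = 13 (a(d, j) = -1*(-13) = 13)
G = 169138 (G = 34663 + 134475 = 169138)
(a(365, -2*9) + G) - 620 = (13 + 169138) - 620 = 169151 - 620 = 168531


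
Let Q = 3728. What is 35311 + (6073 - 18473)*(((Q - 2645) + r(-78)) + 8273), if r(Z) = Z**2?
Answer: -191420689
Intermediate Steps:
35311 + (6073 - 18473)*(((Q - 2645) + r(-78)) + 8273) = 35311 + (6073 - 18473)*(((3728 - 2645) + (-78)**2) + 8273) = 35311 - 12400*((1083 + 6084) + 8273) = 35311 - 12400*(7167 + 8273) = 35311 - 12400*15440 = 35311 - 191456000 = -191420689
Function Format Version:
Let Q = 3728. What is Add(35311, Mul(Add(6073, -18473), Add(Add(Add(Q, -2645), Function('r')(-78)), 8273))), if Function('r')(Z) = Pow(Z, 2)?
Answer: -191420689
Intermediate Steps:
Add(35311, Mul(Add(6073, -18473), Add(Add(Add(Q, -2645), Function('r')(-78)), 8273))) = Add(35311, Mul(Add(6073, -18473), Add(Add(Add(3728, -2645), Pow(-78, 2)), 8273))) = Add(35311, Mul(-12400, Add(Add(1083, 6084), 8273))) = Add(35311, Mul(-12400, Add(7167, 8273))) = Add(35311, Mul(-12400, 15440)) = Add(35311, -191456000) = -191420689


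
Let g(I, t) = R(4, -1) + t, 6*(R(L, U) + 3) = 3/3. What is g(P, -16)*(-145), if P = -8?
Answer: 16385/6 ≈ 2730.8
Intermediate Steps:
R(L, U) = -17/6 (R(L, U) = -3 + (3/3)/6 = -3 + (3*(⅓))/6 = -3 + (⅙)*1 = -3 + ⅙ = -17/6)
g(I, t) = -17/6 + t
g(P, -16)*(-145) = (-17/6 - 16)*(-145) = -113/6*(-145) = 16385/6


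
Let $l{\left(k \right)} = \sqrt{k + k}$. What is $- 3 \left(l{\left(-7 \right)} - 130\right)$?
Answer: $390 - 3 i \sqrt{14} \approx 390.0 - 11.225 i$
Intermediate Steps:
$l{\left(k \right)} = \sqrt{2} \sqrt{k}$ ($l{\left(k \right)} = \sqrt{2 k} = \sqrt{2} \sqrt{k}$)
$- 3 \left(l{\left(-7 \right)} - 130\right) = - 3 \left(\sqrt{2} \sqrt{-7} - 130\right) = - 3 \left(\sqrt{2} i \sqrt{7} - 130\right) = - 3 \left(i \sqrt{14} - 130\right) = - 3 \left(-130 + i \sqrt{14}\right) = 390 - 3 i \sqrt{14}$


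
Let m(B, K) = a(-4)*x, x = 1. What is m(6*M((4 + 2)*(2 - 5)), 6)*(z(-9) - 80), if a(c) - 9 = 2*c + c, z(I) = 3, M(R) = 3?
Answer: 231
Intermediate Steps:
a(c) = 9 + 3*c (a(c) = 9 + (2*c + c) = 9 + 3*c)
m(B, K) = -3 (m(B, K) = (9 + 3*(-4))*1 = (9 - 12)*1 = -3*1 = -3)
m(6*M((4 + 2)*(2 - 5)), 6)*(z(-9) - 80) = -3*(3 - 80) = -3*(-77) = 231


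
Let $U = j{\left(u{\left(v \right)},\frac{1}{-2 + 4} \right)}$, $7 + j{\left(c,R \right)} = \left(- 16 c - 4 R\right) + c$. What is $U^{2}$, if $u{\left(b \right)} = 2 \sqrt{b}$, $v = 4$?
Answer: $4761$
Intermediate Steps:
$j{\left(c,R \right)} = -7 - 15 c - 4 R$ ($j{\left(c,R \right)} = -7 + \left(\left(- 16 c - 4 R\right) + c\right) = -7 - \left(4 R + 15 c\right) = -7 - 15 c - 4 R$)
$U = -69$ ($U = -7 - 15 \cdot 2 \sqrt{4} - \frac{4}{-2 + 4} = -7 - 15 \cdot 2 \cdot 2 - \frac{4}{2} = -7 - 60 - 2 = -69$)
$U^{2} = \left(-69\right)^{2} = 4761$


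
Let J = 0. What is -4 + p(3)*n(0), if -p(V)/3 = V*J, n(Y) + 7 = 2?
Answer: -4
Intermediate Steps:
n(Y) = -5 (n(Y) = -7 + 2 = -5)
p(V) = 0 (p(V) = -3*V*0 = -3*0 = 0)
-4 + p(3)*n(0) = -4 + 0*(-5) = -4 + 0 = -4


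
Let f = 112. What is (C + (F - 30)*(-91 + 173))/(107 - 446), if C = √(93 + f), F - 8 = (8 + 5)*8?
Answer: -6724/339 - √205/339 ≈ -19.877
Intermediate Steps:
F = 112 (F = 8 + (8 + 5)*8 = 8 + 13*8 = 8 + 104 = 112)
C = √205 (C = √(93 + 112) = √205 ≈ 14.318)
(C + (F - 30)*(-91 + 173))/(107 - 446) = (√205 + (112 - 30)*(-91 + 173))/(107 - 446) = (√205 + 82*82)/(-339) = (√205 + 6724)*(-1/339) = (6724 + √205)*(-1/339) = -6724/339 - √205/339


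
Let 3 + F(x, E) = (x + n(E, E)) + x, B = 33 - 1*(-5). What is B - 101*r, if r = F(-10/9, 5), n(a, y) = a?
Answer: 544/9 ≈ 60.444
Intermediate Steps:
B = 38 (B = 33 + 5 = 38)
F(x, E) = -3 + E + 2*x (F(x, E) = -3 + ((x + E) + x) = -3 + ((E + x) + x) = -3 + (E + 2*x) = -3 + E + 2*x)
r = -2/9 (r = -3 + 5 + 2*(-10/9) = -3 + 5 - 20/9 = -2/9 ≈ -0.22222)
B - 101*r = 38 - 101*(-2/9) = 38 + 202/9 = 544/9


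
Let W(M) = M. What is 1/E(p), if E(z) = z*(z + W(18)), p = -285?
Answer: 1/76095 ≈ 1.3141e-5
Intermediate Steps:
E(z) = z*(18 + z) (E(z) = z*(z + 18) = z*(18 + z))
1/E(p) = 1/(-285*(18 - 285)) = 1/(-285*(-267)) = 1/76095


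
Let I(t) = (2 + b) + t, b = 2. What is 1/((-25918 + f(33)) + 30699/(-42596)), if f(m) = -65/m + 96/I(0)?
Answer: -1405668/36402148999 ≈ -3.8615e-5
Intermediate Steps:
I(t) = 4 + t (I(t) = (2 + 2) + t = 4 + t)
f(m) = 24 - 65/m (f(m) = -65/m + 96/(4 + 0) = -65/m + 96/4 = -65/m + 96*(¼) = -65/m + 24 = 24 - 65/m)
1/((-25918 + f(33)) + 30699/(-42596)) = 1/((-25918 + (24 - 65/33)) + 30699/(-42596)) = 1/((-25918 + (24 - 65*1/33)) + 30699*(-1/42596)) = 1/((-25918 + (24 - 65/33)) - 30699/42596) = 1/((-25918 + 727/33) - 30699/42596) = 1/(-854567/33 - 30699/42596) = 1/(-36402148999/1405668) = -1405668/36402148999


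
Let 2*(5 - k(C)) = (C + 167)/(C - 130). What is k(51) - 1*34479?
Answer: -2723337/79 ≈ -34473.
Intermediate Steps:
k(C) = 5 - (167 + C)/(2*(-130 + C)) (k(C) = 5 - (C + 167)/(2*(C - 130)) = 5 - (167 + C)/(2*(-130 + C)))
k(51) - 1*34479 = 9*(-163 + 51)/(2*(-130 + 51)) - 1*34479 = (9/2)*(-112)/(-79) - 34479 = (9/2)*(-1/79)*(-112) - 34479 = 504/79 - 34479 = -2723337/79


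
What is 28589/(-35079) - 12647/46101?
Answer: -17794198/16335121 ≈ -1.0893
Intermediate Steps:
28589/(-35079) - 12647/46101 = 28589*(-1/35079) - 12647*1/46101 = -2599/3189 - 12647/46101 = -17794198/16335121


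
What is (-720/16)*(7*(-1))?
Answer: 315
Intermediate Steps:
(-720/16)*(7*(-1)) = -720/16*(-7) = -30*3/2*(-7) = -45*(-7) = 315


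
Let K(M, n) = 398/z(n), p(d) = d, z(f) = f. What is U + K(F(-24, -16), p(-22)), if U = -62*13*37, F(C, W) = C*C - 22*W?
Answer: -328241/11 ≈ -29840.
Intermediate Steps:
F(C, W) = C² - 22*W
U = -29822 (U = -806*37 = -29822)
K(M, n) = 398/n
U + K(F(-24, -16), p(-22)) = -29822 + 398/(-22) = -29822 + 398*(-1/22) = -29822 - 199/11 = -328241/11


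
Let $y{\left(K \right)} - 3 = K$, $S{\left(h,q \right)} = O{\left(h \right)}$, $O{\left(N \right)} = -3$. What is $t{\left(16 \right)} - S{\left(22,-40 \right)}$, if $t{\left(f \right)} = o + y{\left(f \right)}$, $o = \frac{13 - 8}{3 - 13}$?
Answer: $\frac{43}{2} \approx 21.5$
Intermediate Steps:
$S{\left(h,q \right)} = -3$
$y{\left(K \right)} = 3 + K$
$o = - \frac{1}{2}$ ($o = \frac{5}{-10} = 5 \left(- \frac{1}{10}\right) = - \frac{1}{2} \approx -0.5$)
$t{\left(f \right)} = \frac{5}{2} + f$ ($t{\left(f \right)} = - \frac{1}{2} + \left(3 + f\right) = \frac{5}{2} + f$)
$t{\left(16 \right)} - S{\left(22,-40 \right)} = \left(\frac{5}{2} + 16\right) - -3 = \frac{37}{2} + 3 = \frac{43}{2}$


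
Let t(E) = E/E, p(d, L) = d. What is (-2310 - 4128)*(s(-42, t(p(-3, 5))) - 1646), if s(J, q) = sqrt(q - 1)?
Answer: 10596948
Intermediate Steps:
t(E) = 1
s(J, q) = sqrt(-1 + q)
(-2310 - 4128)*(s(-42, t(p(-3, 5))) - 1646) = (-2310 - 4128)*(sqrt(-1 + 1) - 1646) = -6438*(sqrt(0) - 1646) = -6438*(0 - 1646) = -6438*(-1646) = 10596948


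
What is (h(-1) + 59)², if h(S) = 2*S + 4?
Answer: 3721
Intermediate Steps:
h(S) = 4 + 2*S
(h(-1) + 59)² = ((4 + 2*(-1)) + 59)² = ((4 - 2) + 59)² = (2 + 59)² = 61² = 3721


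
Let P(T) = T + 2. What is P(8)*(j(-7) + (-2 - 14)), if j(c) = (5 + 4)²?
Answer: 650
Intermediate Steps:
P(T) = 2 + T
j(c) = 81 (j(c) = 9² = 81)
P(8)*(j(-7) + (-2 - 14)) = (2 + 8)*(81 + (-2 - 14)) = 10*(81 - 16) = 10*65 = 650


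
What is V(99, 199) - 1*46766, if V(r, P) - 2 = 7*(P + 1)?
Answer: -45364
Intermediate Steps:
V(r, P) = 9 + 7*P (V(r, P) = 2 + 7*(P + 1) = 2 + 7*(1 + P) = 2 + (7 + 7*P) = 9 + 7*P)
V(99, 199) - 1*46766 = (9 + 7*199) - 1*46766 = (9 + 1393) - 46766 = 1402 - 46766 = -45364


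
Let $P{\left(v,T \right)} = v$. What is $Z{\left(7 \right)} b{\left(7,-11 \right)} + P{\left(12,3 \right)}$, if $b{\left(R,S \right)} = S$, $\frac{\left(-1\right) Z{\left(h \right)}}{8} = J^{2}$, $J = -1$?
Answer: $100$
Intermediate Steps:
$Z{\left(h \right)} = -8$ ($Z{\left(h \right)} = - 8 \left(-1\right)^{2} = \left(-8\right) 1 = -8$)
$Z{\left(7 \right)} b{\left(7,-11 \right)} + P{\left(12,3 \right)} = \left(-8\right) \left(-11\right) + 12 = 88 + 12 = 100$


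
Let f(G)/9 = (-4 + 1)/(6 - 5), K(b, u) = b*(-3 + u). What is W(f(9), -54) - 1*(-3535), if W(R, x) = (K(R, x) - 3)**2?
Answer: 2362831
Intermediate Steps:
f(G) = -27 (f(G) = 9*((-4 + 1)/(6 - 5)) = 9*(-3/1) = 9*(-3*1) = 9*(-3) = -27)
W(R, x) = (-3 + R*(-3 + x))**2 (W(R, x) = (R*(-3 + x) - 3)**2 = (-3 + R*(-3 + x))**2)
W(f(9), -54) - 1*(-3535) = (-3 - 27*(-3 - 54))**2 - 1*(-3535) = (-3 - 27*(-57))**2 + 3535 = (-3 + 1539)**2 + 3535 = 1536**2 + 3535 = 2359296 + 3535 = 2362831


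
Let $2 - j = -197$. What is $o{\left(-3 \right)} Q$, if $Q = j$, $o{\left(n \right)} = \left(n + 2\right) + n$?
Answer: $-796$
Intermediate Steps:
$j = 199$ ($j = 2 - -197 = 2 + 197 = 199$)
$o{\left(n \right)} = 2 + 2 n$ ($o{\left(n \right)} = \left(2 + n\right) + n = 2 + 2 n$)
$Q = 199$
$o{\left(-3 \right)} Q = \left(2 + 2 \left(-3\right)\right) 199 = \left(2 - 6\right) 199 = \left(-4\right) 199 = -796$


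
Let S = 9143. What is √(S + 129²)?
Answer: 2*√6446 ≈ 160.57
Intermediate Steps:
√(S + 129²) = √(9143 + 129²) = √(9143 + 16641) = √25784 = 2*√6446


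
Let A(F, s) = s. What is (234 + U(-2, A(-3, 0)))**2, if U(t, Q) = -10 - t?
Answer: 51076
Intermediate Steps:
(234 + U(-2, A(-3, 0)))**2 = (234 + (-10 - 1*(-2)))**2 = (234 + (-10 + 2))**2 = (234 - 8)**2 = 226**2 = 51076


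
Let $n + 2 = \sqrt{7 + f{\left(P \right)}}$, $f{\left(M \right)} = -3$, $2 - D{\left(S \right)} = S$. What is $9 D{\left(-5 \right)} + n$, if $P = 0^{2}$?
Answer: $63$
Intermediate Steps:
$D{\left(S \right)} = 2 - S$
$P = 0$
$n = 0$ ($n = -2 + \sqrt{7 - 3} = -2 + \sqrt{4} = -2 + 2 = 0$)
$9 D{\left(-5 \right)} + n = 9 \left(2 - -5\right) + 0 = 9 \left(2 + 5\right) + 0 = 9 \cdot 7 + 0 = 63 + 0 = 63$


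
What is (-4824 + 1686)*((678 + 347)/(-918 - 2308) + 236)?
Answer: -1192927959/1613 ≈ -7.3957e+5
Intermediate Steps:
(-4824 + 1686)*((678 + 347)/(-918 - 2308) + 236) = -3138*(1025/(-3226) + 236) = -3138*(1025*(-1/3226) + 236) = -3138*(-1025/3226 + 236) = -3138*760311/3226 = -1192927959/1613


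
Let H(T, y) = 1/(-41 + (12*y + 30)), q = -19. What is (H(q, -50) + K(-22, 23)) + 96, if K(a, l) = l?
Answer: 72708/611 ≈ 119.00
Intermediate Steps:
H(T, y) = 1/(-11 + 12*y) (H(T, y) = 1/(-41 + (30 + 12*y)) = 1/(-11 + 12*y))
(H(q, -50) + K(-22, 23)) + 96 = (1/(-11 + 12*(-50)) + 23) + 96 = (1/(-11 - 600) + 23) + 96 = (1/(-611) + 23) + 96 = (-1/611 + 23) + 96 = 14052/611 + 96 = 72708/611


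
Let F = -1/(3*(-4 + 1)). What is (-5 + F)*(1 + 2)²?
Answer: -44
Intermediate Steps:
F = ⅑ (F = -1/(3*(-3)) = -1/(-9) = -1*(-⅑) = ⅑ ≈ 0.11111)
(-5 + F)*(1 + 2)² = (-5 + ⅑)*(1 + 2)² = -44/9*3² = -44/9*9 = -44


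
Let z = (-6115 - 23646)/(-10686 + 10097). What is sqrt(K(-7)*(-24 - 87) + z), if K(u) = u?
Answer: sqrt(287086846)/589 ≈ 28.767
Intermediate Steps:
z = 29761/589 (z = -29761/(-589) = -29761*(-1/589) = 29761/589 ≈ 50.528)
sqrt(K(-7)*(-24 - 87) + z) = sqrt(-7*(-24 - 87) + 29761/589) = sqrt(-7*(-111) + 29761/589) = sqrt(777 + 29761/589) = sqrt(487414/589) = sqrt(287086846)/589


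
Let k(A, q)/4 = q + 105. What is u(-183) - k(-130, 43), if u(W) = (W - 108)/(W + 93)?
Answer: -17663/30 ≈ -588.77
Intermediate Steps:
k(A, q) = 420 + 4*q (k(A, q) = 4*(q + 105) = 4*(105 + q) = 420 + 4*q)
u(W) = (-108 + W)/(93 + W)
u(-183) - k(-130, 43) = (-108 - 183)/(93 - 183) - (420 + 4*43) = -291/(-90) - (420 + 172) = -1/90*(-291) - 1*592 = 97/30 - 592 = -17663/30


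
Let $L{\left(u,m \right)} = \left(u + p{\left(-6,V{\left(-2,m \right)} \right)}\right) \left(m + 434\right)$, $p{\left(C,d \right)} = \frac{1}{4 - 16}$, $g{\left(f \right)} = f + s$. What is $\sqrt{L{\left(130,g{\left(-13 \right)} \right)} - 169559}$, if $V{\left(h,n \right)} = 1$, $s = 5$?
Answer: $\frac{3 i \sqrt{50762}}{2} \approx 337.96 i$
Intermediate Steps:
$g{\left(f \right)} = 5 + f$ ($g{\left(f \right)} = f + 5 = 5 + f$)
$p{\left(C,d \right)} = - \frac{1}{12}$ ($p{\left(C,d \right)} = \frac{1}{-12} = - \frac{1}{12}$)
$L{\left(u,m \right)} = \left(434 + m\right) \left(- \frac{1}{12} + u\right)$ ($L{\left(u,m \right)} = \left(u - \frac{1}{12}\right) \left(m + 434\right) = \left(- \frac{1}{12} + u\right) \left(434 + m\right) = \left(434 + m\right) \left(- \frac{1}{12} + u\right)$)
$\sqrt{L{\left(130,g{\left(-13 \right)} \right)} - 169559} = \sqrt{\left(- \frac{217}{6} + 434 \cdot 130 - \frac{5 - 13}{12} + \left(5 - 13\right) 130\right) - 169559} = \sqrt{\left(- \frac{217}{6} + 56420 - - \frac{2}{3} - 1040\right) - 169559} = \sqrt{\left(- \frac{217}{6} + 56420 + \frac{2}{3} - 1040\right) - 169559} = \sqrt{\frac{110689}{2} - 169559} = \sqrt{- \frac{228429}{2}} = \frac{3 i \sqrt{50762}}{2}$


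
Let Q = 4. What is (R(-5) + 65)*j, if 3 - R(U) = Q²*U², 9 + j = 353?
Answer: -114208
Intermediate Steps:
j = 344 (j = -9 + 353 = 344)
R(U) = 3 - 16*U² (R(U) = 3 - 4²*U² = 3 - 16*U²)
(R(-5) + 65)*j = ((3 - 16*(-5)²) + 65)*344 = ((3 - 16*25) + 65)*344 = ((3 - 400) + 65)*344 = (-397 + 65)*344 = -332*344 = -114208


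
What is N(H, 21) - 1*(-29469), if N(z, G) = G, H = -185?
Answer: 29490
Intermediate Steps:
N(H, 21) - 1*(-29469) = 21 - 1*(-29469) = 21 + 29469 = 29490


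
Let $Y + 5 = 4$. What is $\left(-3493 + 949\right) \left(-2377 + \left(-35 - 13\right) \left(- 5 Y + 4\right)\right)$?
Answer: $7146096$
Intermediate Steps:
$Y = -1$ ($Y = -5 + 4 = -1$)
$\left(-3493 + 949\right) \left(-2377 + \left(-35 - 13\right) \left(- 5 Y + 4\right)\right) = \left(-3493 + 949\right) \left(-2377 + \left(-35 - 13\right) \left(\left(-5\right) \left(-1\right) + 4\right)\right) = - 2544 \left(-2377 + \left(-35 + \left(-14 + 1\right)\right) \left(5 + 4\right)\right) = - 2544 \left(-2377 + \left(-35 - 13\right) 9\right) = - 2544 \left(-2377 - 432\right) = \left(-2544\right) \left(-2809\right) = 7146096$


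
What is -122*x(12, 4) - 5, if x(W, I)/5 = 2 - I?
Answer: 1215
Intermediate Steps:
x(W, I) = 10 - 5*I (x(W, I) = 5*(2 - I) = 10 - 5*I)
-122*x(12, 4) - 5 = -122*(10 - 5*4) - 5 = -122*(10 - 20) - 5 = -122*(-10) - 5 = 1220 - 5 = 1215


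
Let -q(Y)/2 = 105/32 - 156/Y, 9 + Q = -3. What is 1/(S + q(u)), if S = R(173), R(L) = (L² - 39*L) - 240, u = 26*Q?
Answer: 16/366951 ≈ 4.3603e-5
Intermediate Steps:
Q = -12 (Q = -9 - 3 = -12)
u = -312 (u = 26*(-12) = -312)
R(L) = -240 + L² - 39*L
q(Y) = -105/16 + 312/Y (q(Y) = -2*(105/32 - 156/Y) = -105/16 + 312/Y)
S = 22942 (S = -240 + 173² - 39*173 = -240 + 29929 - 6747 = 22942)
1/(S + q(u)) = 1/(22942 + (-105/16 + 312/(-312))) = 1/(22942 + (-105/16 + 312*(-1/312))) = 1/(22942 + (-105/16 - 1)) = 1/(22942 - 121/16) = 1/(366951/16) = 16/366951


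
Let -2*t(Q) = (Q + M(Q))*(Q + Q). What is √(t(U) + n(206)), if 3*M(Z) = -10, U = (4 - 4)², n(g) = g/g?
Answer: 1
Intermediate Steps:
n(g) = 1
U = 0 (U = 0² = 0)
M(Z) = -10/3 (M(Z) = (⅓)*(-10) = -10/3)
t(Q) = -Q*(-10/3 + Q) (t(Q) = -(Q - 10/3)*(Q + Q)/2 = -(-10/3 + Q)*2*Q/2 = -Q*(-10/3 + Q))
√(t(U) + n(206)) = √((⅓)*0*(10 - 3*0) + 1) = √((⅓)*0*(10 + 0) + 1) = √((⅓)*0*10 + 1) = √(0 + 1) = √1 = 1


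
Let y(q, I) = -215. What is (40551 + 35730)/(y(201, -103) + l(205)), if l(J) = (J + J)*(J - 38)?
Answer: 76281/68255 ≈ 1.1176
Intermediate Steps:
l(J) = 2*J*(-38 + J) (l(J) = (2*J)*(-38 + J) = 2*J*(-38 + J))
(40551 + 35730)/(y(201, -103) + l(205)) = (40551 + 35730)/(-215 + 2*205*(-38 + 205)) = 76281/(-215 + 2*205*167) = 76281/(-215 + 68470) = 76281/68255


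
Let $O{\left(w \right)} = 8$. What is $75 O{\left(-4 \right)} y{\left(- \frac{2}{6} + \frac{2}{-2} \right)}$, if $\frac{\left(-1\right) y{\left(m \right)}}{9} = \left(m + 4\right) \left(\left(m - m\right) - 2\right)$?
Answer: $28800$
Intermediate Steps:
$y{\left(m \right)} = 72 + 18 m$ ($y{\left(m \right)} = - 9 \left(m + 4\right) \left(\left(m - m\right) - 2\right) = - 9 \left(4 + m\right) \left(0 - 2\right) = - 9 \left(4 + m\right) \left(-2\right) = - 9 \left(-8 - 2 m\right) = 72 + 18 m$)
$75 O{\left(-4 \right)} y{\left(- \frac{2}{6} + \frac{2}{-2} \right)} = 75 \cdot 8 \left(72 + 18 \left(- \frac{2}{6} + \frac{2}{-2}\right)\right) = 600 \left(72 + 18 \left(\left(-2\right) \frac{1}{6} + 2 \left(- \frac{1}{2}\right)\right)\right) = 600 \left(72 + 18 \left(- \frac{1}{3} - 1\right)\right) = 600 \left(72 + 18 \left(- \frac{4}{3}\right)\right) = 600 \left(72 - 24\right) = 600 \cdot 48 = 28800$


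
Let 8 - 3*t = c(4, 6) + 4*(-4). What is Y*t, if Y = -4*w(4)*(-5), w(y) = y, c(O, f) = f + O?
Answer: 1120/3 ≈ 373.33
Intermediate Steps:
c(O, f) = O + f
t = 14/3 (t = 8/3 - ((4 + 6) + 4*(-4))/3 = 8/3 - (10 - 16)/3 = 8/3 - ⅓*(-6) = 8/3 + 2 = 14/3 ≈ 4.6667)
Y = 80 (Y = -4*4*(-5) = -16*(-5) = 80)
Y*t = 80*(14/3) = 1120/3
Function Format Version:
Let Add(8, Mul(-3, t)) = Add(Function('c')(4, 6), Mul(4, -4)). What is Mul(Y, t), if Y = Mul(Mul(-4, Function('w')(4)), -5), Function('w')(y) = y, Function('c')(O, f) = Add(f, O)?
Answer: Rational(1120, 3) ≈ 373.33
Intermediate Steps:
Function('c')(O, f) = Add(O, f)
t = Rational(14, 3) (t = Add(Rational(8, 3), Mul(Rational(-1, 3), Add(Add(4, 6), Mul(4, -4)))) = Add(Rational(8, 3), Mul(Rational(-1, 3), Add(10, -16))) = Add(Rational(8, 3), Mul(Rational(-1, 3), -6)) = Add(Rational(8, 3), 2) = Rational(14, 3) ≈ 4.6667)
Y = 80 (Y = Mul(Mul(-4, 4), -5) = Mul(-16, -5) = 80)
Mul(Y, t) = Mul(80, Rational(14, 3)) = Rational(1120, 3)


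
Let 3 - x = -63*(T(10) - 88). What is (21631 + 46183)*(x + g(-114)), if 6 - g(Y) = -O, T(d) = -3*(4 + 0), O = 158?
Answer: -415903262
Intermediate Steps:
T(d) = -12 (T(d) = -3*4 = -12)
g(Y) = 164 (g(Y) = 6 - (-1)*158 = 6 - 1*(-158) = 6 + 158 = 164)
x = -6297 (x = 3 - (-63)*(-12 - 88) = 3 - (-63)*(-100) = 3 - 1*6300 = 3 - 6300 = -6297)
(21631 + 46183)*(x + g(-114)) = (21631 + 46183)*(-6297 + 164) = 67814*(-6133) = -415903262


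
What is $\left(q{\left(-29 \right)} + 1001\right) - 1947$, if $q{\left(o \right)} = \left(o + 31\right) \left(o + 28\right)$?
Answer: $-948$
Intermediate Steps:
$q{\left(o \right)} = \left(28 + o\right) \left(31 + o\right)$ ($q{\left(o \right)} = \left(31 + o\right) \left(28 + o\right) = \left(28 + o\right) \left(31 + o\right)$)
$\left(q{\left(-29 \right)} + 1001\right) - 1947 = \left(\left(868 + \left(-29\right)^{2} + 59 \left(-29\right)\right) + 1001\right) - 1947 = \left(\left(868 + 841 - 1711\right) + 1001\right) - 1947 = \left(-2 + 1001\right) - 1947 = 999 - 1947 = -948$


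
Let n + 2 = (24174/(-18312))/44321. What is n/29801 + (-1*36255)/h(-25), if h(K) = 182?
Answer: -10439145181246759/52404462360796 ≈ -199.20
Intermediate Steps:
n = -270539413/135267692 (n = -2 + (24174/(-18312))/44321 = -2 + (24174*(-1/18312))*(1/44321) = -2 - 4029/3052*1/44321 = -2 - 4029/135267692 = -270539413/135267692 ≈ -2.0000)
n/29801 + (-1*36255)/h(-25) = -270539413/135267692/29801 - 1*36255/182 = -270539413/135267692*1/29801 - 36255*1/182 = -270539413/4031112489292 - 36255/182 = -10439145181246759/52404462360796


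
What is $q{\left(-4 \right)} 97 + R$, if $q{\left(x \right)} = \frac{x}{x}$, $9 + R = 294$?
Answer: $382$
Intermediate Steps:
$R = 285$ ($R = -9 + 294 = 285$)
$q{\left(x \right)} = 1$
$q{\left(-4 \right)} 97 + R = 1 \cdot 97 + 285 = 97 + 285 = 382$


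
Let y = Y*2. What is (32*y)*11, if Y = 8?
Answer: 5632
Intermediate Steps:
y = 16 (y = 8*2 = 16)
(32*y)*11 = (32*16)*11 = 512*11 = 5632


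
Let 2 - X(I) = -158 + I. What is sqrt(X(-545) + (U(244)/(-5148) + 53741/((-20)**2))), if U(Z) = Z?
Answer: sqrt(61786620181)/8580 ≈ 28.971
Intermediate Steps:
X(I) = 160 - I (X(I) = 2 - (-158 + I) = 2 + (158 - I) = 160 - I)
sqrt(X(-545) + (U(244)/(-5148) + 53741/((-20)**2))) = sqrt((160 - 1*(-545)) + (244/(-5148) + 53741/((-20)**2))) = sqrt((160 + 545) + (244*(-1/5148) + 53741/400)) = sqrt(705 + (-61/1287 + 53741*(1/400))) = sqrt(705 + (-61/1287 + 53741/400)) = sqrt(705 + 69140267/514800) = sqrt(432074267/514800) = sqrt(61786620181)/8580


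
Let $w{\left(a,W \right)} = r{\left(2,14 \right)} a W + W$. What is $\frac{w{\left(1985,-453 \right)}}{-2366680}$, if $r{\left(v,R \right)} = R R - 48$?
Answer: $\frac{133082793}{2366680} \approx 56.232$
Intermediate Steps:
$r{\left(v,R \right)} = -48 + R^{2}$ ($r{\left(v,R \right)} = R^{2} - 48 = -48 + R^{2}$)
$w{\left(a,W \right)} = W + 148 W a$ ($w{\left(a,W \right)} = \left(-48 + 14^{2}\right) a W + W = \left(-48 + 196\right) a W + W = 148 a W + W = 148 W a + W = W + 148 W a$)
$\frac{w{\left(1985,-453 \right)}}{-2366680} = \frac{\left(-453\right) \left(1 + 148 \cdot 1985\right)}{-2366680} = - 453 \left(1 + 293780\right) \left(- \frac{1}{2366680}\right) = \left(-453\right) 293781 \left(- \frac{1}{2366680}\right) = \left(-133082793\right) \left(- \frac{1}{2366680}\right) = \frac{133082793}{2366680}$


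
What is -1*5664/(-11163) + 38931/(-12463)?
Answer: -121332107/46374823 ≈ -2.6163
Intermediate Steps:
-1*5664/(-11163) + 38931/(-12463) = -5664*(-1/11163) + 38931*(-1/12463) = 1888/3721 - 38931/12463 = -121332107/46374823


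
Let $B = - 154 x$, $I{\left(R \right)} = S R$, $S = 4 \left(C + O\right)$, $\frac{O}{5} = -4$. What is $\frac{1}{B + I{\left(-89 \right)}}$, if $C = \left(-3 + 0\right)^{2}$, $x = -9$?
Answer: $\frac{1}{5302} \approx 0.00018861$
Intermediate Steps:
$O = -20$ ($O = 5 \left(-4\right) = -20$)
$C = 9$ ($C = \left(-3\right)^{2} = 9$)
$S = -44$ ($S = 4 \left(9 - 20\right) = 4 \left(-11\right) = -44$)
$I{\left(R \right)} = - 44 R$
$B = 1386$ ($B = \left(-154\right) \left(-9\right) = 1386$)
$\frac{1}{B + I{\left(-89 \right)}} = \frac{1}{1386 - -3916} = \frac{1}{1386 + 3916} = \frac{1}{5302}$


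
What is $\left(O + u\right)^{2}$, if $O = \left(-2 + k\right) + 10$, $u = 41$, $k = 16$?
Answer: $4225$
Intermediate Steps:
$O = 24$ ($O = \left(-2 + 16\right) + 10 = 14 + 10 = 24$)
$\left(O + u\right)^{2} = \left(24 + 41\right)^{2} = 65^{2} = 4225$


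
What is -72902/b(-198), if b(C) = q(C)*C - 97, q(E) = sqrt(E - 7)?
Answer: 7071494/8046229 - 14434596*I*sqrt(205)/8046229 ≈ 0.87886 - 25.686*I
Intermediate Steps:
q(E) = sqrt(-7 + E)
b(C) = -97 + C*sqrt(-7 + C) (b(C) = sqrt(-7 + C)*C - 97 = C*sqrt(-7 + C) - 97 = -97 + C*sqrt(-7 + C))
-72902/b(-198) = -72902/(-97 - 198*sqrt(-7 - 198)) = -72902/(-97 - 198*I*sqrt(205))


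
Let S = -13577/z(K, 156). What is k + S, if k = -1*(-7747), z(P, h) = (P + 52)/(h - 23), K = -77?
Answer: 1999416/25 ≈ 79977.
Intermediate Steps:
z(P, h) = (52 + P)/(-23 + h)
k = 7747
S = 1805741/25 (S = -13577*(-23 + 156)/(52 - 77) = -13577/(-25/133) = -13577*(-133/25) = 1805741/25 ≈ 72230.)
k + S = 7747 + 1805741/25 = 1999416/25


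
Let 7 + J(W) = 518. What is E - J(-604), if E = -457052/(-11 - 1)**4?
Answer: -2763287/5184 ≈ -533.04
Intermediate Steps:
J(W) = 511 (J(W) = -7 + 518 = 511)
E = -114263/5184 (E = -457052/(((-12)**2)**2) = -457052/(144**2) = -457052/20736 = -457052*1/20736 = -114263/5184 ≈ -22.041)
E - J(-604) = -114263/5184 - 1*511 = -114263/5184 - 511 = -2763287/5184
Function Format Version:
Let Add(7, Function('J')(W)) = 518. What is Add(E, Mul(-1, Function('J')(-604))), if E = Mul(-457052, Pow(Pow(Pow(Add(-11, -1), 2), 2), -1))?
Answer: Rational(-2763287, 5184) ≈ -533.04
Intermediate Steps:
Function('J')(W) = 511 (Function('J')(W) = Add(-7, 518) = 511)
E = Rational(-114263, 5184) (E = Mul(-457052, Pow(Pow(Pow(-12, 2), 2), -1)) = Mul(-457052, Pow(Pow(144, 2), -1)) = Mul(-457052, Pow(20736, -1)) = Mul(-457052, Rational(1, 20736)) = Rational(-114263, 5184) ≈ -22.041)
Add(E, Mul(-1, Function('J')(-604))) = Add(Rational(-114263, 5184), Mul(-1, 511)) = Add(Rational(-114263, 5184), -511) = Rational(-2763287, 5184)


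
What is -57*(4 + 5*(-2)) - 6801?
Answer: -6459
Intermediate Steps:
-57*(4 + 5*(-2)) - 6801 = -57*(4 - 10) - 6801 = -57*(-6) - 6801 = 342 - 6801 = -6459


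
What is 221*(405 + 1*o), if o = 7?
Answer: 91052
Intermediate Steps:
221*(405 + 1*o) = 221*(405 + 1*7) = 221*(405 + 7) = 221*412 = 91052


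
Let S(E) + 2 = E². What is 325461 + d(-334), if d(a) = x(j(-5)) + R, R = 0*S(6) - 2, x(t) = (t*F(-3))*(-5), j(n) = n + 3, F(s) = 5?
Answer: 325509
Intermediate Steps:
S(E) = -2 + E²
j(n) = 3 + n
x(t) = -25*t (x(t) = (t*5)*(-5) = (5*t)*(-5) = -25*t)
R = -2 (R = 0*(-2 + 6²) - 2 = 0*(-2 + 36) - 2 = 0*34 - 2 = 0 - 2 = -2)
d(a) = 48 (d(a) = -25*(3 - 5) - 2 = -25*(-2) - 2 = 50 - 2 = 48)
325461 + d(-334) = 325461 + 48 = 325509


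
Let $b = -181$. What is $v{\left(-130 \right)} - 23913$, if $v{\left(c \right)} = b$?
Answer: $-24094$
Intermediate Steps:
$v{\left(c \right)} = -181$
$v{\left(-130 \right)} - 23913 = -181 - 23913 = -24094$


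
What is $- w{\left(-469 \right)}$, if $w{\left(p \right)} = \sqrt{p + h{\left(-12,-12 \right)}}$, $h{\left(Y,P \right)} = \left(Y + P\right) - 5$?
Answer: $- i \sqrt{498} \approx - 22.316 i$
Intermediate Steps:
$h{\left(Y,P \right)} = -5 + P + Y$ ($h{\left(Y,P \right)} = \left(P + Y\right) - 5 = -5 + P + Y$)
$w{\left(p \right)} = \sqrt{-29 + p}$ ($w{\left(p \right)} = \sqrt{p - 29} = \sqrt{-29 + p}$)
$- w{\left(-469 \right)} = - \sqrt{-29 - 469} = - \sqrt{-498} = - i \sqrt{498}$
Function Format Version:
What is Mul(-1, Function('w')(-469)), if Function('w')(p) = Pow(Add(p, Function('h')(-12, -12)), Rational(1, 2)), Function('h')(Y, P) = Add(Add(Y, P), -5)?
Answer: Mul(-1, I, Pow(498, Rational(1, 2))) ≈ Mul(-22.316, I)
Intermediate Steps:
Function('h')(Y, P) = Add(-5, P, Y) (Function('h')(Y, P) = Add(Add(P, Y), -5) = Add(-5, P, Y))
Function('w')(p) = Pow(Add(-29, p), Rational(1, 2)) (Function('w')(p) = Pow(Add(p, Add(-5, -12, -12)), Rational(1, 2)) = Pow(Add(p, -29), Rational(1, 2)) = Pow(Add(-29, p), Rational(1, 2)))
Mul(-1, Function('w')(-469)) = Mul(-1, Pow(Add(-29, -469), Rational(1, 2))) = Mul(-1, Pow(-498, Rational(1, 2))) = Mul(-1, Mul(I, Pow(498, Rational(1, 2)))) = Mul(-1, I, Pow(498, Rational(1, 2)))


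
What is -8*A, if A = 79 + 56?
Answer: -1080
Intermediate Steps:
A = 135
-8*A = -8*135 = -1080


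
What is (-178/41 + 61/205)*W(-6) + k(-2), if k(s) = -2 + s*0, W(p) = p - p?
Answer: -2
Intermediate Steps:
W(p) = 0
k(s) = -2 (k(s) = -2 + 0 = -2)
(-178/41 + 61/205)*W(-6) + k(-2) = (-178/41 + 61/205)*0 - 2 = -829/205*0 - 2 = 0 - 2 = -2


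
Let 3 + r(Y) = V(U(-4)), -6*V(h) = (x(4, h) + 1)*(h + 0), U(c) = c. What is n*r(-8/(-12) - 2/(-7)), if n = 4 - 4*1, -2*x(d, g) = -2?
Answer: 0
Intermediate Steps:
x(d, g) = 1 (x(d, g) = -½*(-2) = 1)
V(h) = -h/3 (V(h) = -(1 + 1)*(h + 0)/6 = -h/3)
r(Y) = -5/3 (r(Y) = -3 - ⅓*(-4) = -3 + 4/3 = -5/3)
n = 0 (n = 4 - 4 = 0)
n*r(-8/(-12) - 2/(-7)) = 0*(-5/3) = 0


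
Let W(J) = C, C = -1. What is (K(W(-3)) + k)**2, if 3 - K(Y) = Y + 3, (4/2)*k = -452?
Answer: 50625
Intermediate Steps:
k = -226 (k = (1/2)*(-452) = -226)
W(J) = -1
K(Y) = -Y (K(Y) = 3 - (Y + 3) = 3 - (3 + Y) = 3 + (-3 - Y) = -Y)
(K(W(-3)) + k)**2 = (-1*(-1) - 226)**2 = (1 - 226)**2 = (-225)**2 = 50625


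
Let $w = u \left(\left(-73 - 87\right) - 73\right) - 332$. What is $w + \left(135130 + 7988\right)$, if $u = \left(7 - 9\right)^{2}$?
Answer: $141854$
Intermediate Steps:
$u = 4$ ($u = \left(-2\right)^{2} = 4$)
$w = -1264$ ($w = 4 \left(\left(-73 - 87\right) - 73\right) - 332 = 4 \left(-160 - 73\right) - 332 = 4 \left(-233\right) - 332 = -932 - 332 = -1264$)
$w + \left(135130 + 7988\right) = -1264 + \left(135130 + 7988\right) = -1264 + 143118 = 141854$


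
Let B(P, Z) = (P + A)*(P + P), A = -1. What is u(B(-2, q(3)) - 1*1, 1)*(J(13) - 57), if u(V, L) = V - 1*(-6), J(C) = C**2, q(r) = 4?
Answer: 1904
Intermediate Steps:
B(P, Z) = 2*P*(-1 + P) (B(P, Z) = (P - 1)*(P + P) = (-1 + P)*(2*P) = 2*P*(-1 + P))
u(V, L) = 6 + V (u(V, L) = V + 6 = 6 + V)
u(B(-2, q(3)) - 1*1, 1)*(J(13) - 57) = (6 + (2*(-2)*(-1 - 2) - 1*1))*(13**2 - 57) = (6 + (2*(-2)*(-3) - 1))*(169 - 57) = (6 + (12 - 1))*112 = (6 + 11)*112 = 17*112 = 1904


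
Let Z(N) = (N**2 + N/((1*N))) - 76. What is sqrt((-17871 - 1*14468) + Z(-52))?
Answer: I*sqrt(29710) ≈ 172.37*I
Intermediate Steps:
Z(N) = -75 + N**2 (Z(N) = (N**2 + N/N) - 76 = (N**2 + 1) - 76 = (1 + N**2) - 76 = -75 + N**2)
sqrt((-17871 - 1*14468) + Z(-52)) = sqrt((-17871 - 1*14468) + (-75 + (-52)**2)) = sqrt((-17871 - 14468) + (-75 + 2704)) = sqrt(-32339 + 2629) = sqrt(-29710) = I*sqrt(29710)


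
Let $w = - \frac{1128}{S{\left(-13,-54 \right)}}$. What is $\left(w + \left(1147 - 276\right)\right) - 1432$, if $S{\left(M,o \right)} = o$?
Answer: $- \frac{4861}{9} \approx -540.11$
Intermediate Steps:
$w = \frac{188}{9}$ ($w = - \frac{1128}{-54} = \left(-1128\right) \left(- \frac{1}{54}\right) = \frac{188}{9} \approx 20.889$)
$\left(w + \left(1147 - 276\right)\right) - 1432 = \left(\frac{188}{9} + \left(1147 - 276\right)\right) - 1432 = \left(\frac{188}{9} + 871\right) - 1432 = \frac{8027}{9} - 1432 = - \frac{4861}{9}$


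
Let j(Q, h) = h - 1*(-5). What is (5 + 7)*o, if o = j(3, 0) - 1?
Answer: 48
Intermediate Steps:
j(Q, h) = 5 + h (j(Q, h) = h + 5 = 5 + h)
o = 4 (o = (5 + 0) - 1 = 5 - 1 = 4)
(5 + 7)*o = (5 + 7)*4 = 12*4 = 48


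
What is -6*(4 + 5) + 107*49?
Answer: 5189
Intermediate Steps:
-6*(4 + 5) + 107*49 = -6*9 + 5243 = -54 + 5243 = 5189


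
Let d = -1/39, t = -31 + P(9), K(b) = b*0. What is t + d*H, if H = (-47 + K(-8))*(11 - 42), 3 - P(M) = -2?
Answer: -2471/39 ≈ -63.359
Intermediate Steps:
P(M) = 5 (P(M) = 3 - 1*(-2) = 3 + 2 = 5)
K(b) = 0
t = -26 (t = -31 + 5 = -26)
H = 1457 (H = (-47 + 0)*(11 - 42) = -47*(-31) = 1457)
d = -1/39 (d = -1*1/39 = -1/39 ≈ -0.025641)
t + d*H = -26 - 1/39*1457 = -26 - 1457/39 = -2471/39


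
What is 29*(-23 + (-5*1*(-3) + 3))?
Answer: -145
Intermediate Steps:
29*(-23 + (-5*1*(-3) + 3)) = 29*(-23 + (-5*(-3) + 3)) = 29*(-23 + (15 + 3)) = 29*(-23 + 18) = 29*(-5) = -145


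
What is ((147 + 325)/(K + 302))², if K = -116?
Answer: 55696/8649 ≈ 6.4396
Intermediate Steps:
((147 + 325)/(K + 302))² = ((147 + 325)/(-116 + 302))² = (472/186)² = (472*(1/186))² = (236/93)² = 55696/8649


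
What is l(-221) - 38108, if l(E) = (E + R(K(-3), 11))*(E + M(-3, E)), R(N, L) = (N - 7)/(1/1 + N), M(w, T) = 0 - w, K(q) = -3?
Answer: 8980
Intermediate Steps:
M(w, T) = -w
R(N, L) = (-7 + N)/(1 + N)
l(E) = (3 + E)*(5 + E) (l(E) = (E + (-7 - 3)/(1 - 3))*(E - 1*(-3)) = (E - 10/(-2))*(E + 3) = (E - 1/2*(-10))*(3 + E) = (E + 5)*(3 + E) = (5 + E)*(3 + E) = (3 + E)*(5 + E))
l(-221) - 38108 = (15 + (-221)**2 + 8*(-221)) - 38108 = (15 + 48841 - 1768) - 38108 = 47088 - 38108 = 8980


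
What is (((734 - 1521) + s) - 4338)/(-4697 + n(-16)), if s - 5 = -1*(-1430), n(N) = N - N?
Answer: 3690/4697 ≈ 0.78561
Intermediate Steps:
n(N) = 0
s = 1435 (s = 5 - 1*(-1430) = 5 + 1430 = 1435)
(((734 - 1521) + s) - 4338)/(-4697 + n(-16)) = (((734 - 1521) + 1435) - 4338)/(-4697 + 0) = ((-787 + 1435) - 4338)/(-4697) = (648 - 4338)*(-1/4697) = -3690*(-1/4697) = 3690/4697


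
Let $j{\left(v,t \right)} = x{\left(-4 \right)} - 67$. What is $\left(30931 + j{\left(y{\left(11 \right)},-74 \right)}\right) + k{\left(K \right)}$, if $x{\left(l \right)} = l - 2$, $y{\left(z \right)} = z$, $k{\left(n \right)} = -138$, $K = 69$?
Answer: $30720$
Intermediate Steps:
$x{\left(l \right)} = -2 + l$
$j{\left(v,t \right)} = -73$ ($j{\left(v,t \right)} = \left(-2 - 4\right) - 67 = -6 - 67 = -73$)
$\left(30931 + j{\left(y{\left(11 \right)},-74 \right)}\right) + k{\left(K \right)} = \left(30931 - 73\right) - 138 = 30858 - 138 = 30720$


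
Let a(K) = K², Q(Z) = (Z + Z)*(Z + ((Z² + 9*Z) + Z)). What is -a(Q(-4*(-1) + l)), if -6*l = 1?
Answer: -2216620561/11664 ≈ -1.9004e+5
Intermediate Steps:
l = -⅙ (l = -⅙*1 = -⅙ ≈ -0.16667)
Q(Z) = 2*Z*(Z² + 11*Z) (Q(Z) = (2*Z)*(Z + (Z² + 10*Z)) = (2*Z)*(Z² + 11*Z) = 2*Z*(Z² + 11*Z))
-a(Q(-4*(-1) + l)) = -(2*(-4*(-1) - ⅙)²*(11 + (-4*(-1) - ⅙)))² = -(2*(4 - ⅙)²*(11 + (4 - ⅙)))² = -(2*(23/6)²*(11 + 23/6))² = -(2*(529/36)*(89/6))² = -(47081/108)² = -1*2216620561/11664 = -2216620561/11664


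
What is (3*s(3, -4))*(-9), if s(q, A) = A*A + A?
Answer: -324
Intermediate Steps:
s(q, A) = A + A² (s(q, A) = A² + A = A + A²)
(3*s(3, -4))*(-9) = (3*(-4*(1 - 4)))*(-9) = (3*(-4*(-3)))*(-9) = (3*12)*(-9) = 36*(-9) = -324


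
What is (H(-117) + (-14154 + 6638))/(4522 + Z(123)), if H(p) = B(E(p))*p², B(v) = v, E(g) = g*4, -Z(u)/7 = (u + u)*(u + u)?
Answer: 3206984/209545 ≈ 15.305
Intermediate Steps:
Z(u) = -28*u² (Z(u) = -7*(u + u)*(u + u) = -7*2*u*2*u = -28*u²)
E(g) = 4*g
H(p) = 4*p³ (H(p) = (4*p)*p² = 4*p³)
(H(-117) + (-14154 + 6638))/(4522 + Z(123)) = (4*(-117)³ + (-14154 + 6638))/(4522 - 28*123²) = (4*(-1601613) - 7516)/(4522 - 28*15129) = (-6406452 - 7516)/(4522 - 423612) = -6413968/(-419090) = -6413968*(-1/419090) = 3206984/209545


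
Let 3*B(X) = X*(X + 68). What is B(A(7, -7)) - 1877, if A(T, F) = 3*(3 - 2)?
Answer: -1806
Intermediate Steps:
A(T, F) = 3 (A(T, F) = 3*1 = 3)
B(X) = X*(68 + X)/3 (B(X) = (X*(X + 68))/3 = (X*(68 + X))/3 = X*(68 + X)/3)
B(A(7, -7)) - 1877 = (⅓)*3*(68 + 3) - 1877 = (⅓)*3*71 - 1877 = 71 - 1877 = -1806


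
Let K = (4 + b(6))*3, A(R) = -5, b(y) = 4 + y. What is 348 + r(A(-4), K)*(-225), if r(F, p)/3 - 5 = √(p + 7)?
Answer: -7752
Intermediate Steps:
K = 42 (K = (4 + (4 + 6))*3 = (4 + 10)*3 = 14*3 = 42)
r(F, p) = 15 + 3*√(7 + p) (r(F, p) = 15 + 3*√(p + 7) = 15 + 3*√(7 + p))
348 + r(A(-4), K)*(-225) = 348 + (15 + 3*√(7 + 42))*(-225) = 348 + (15 + 3*√49)*(-225) = 348 + (15 + 3*7)*(-225) = 348 + (15 + 21)*(-225) = 348 + 36*(-225) = 348 - 8100 = -7752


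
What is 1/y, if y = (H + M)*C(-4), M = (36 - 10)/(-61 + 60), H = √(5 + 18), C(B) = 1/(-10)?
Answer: 260/653 + 10*√23/653 ≈ 0.47161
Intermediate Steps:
C(B) = -⅒
H = √23 ≈ 4.7958
M = -26 (M = 26/(-1) = 26*(-1) = -26)
y = 13/5 - √23/10 (y = (√23 - 26)*(-⅒) = (-26 + √23)*(-⅒) = 13/5 - √23/10 ≈ 2.1204)
1/y = 1/(13/5 - √23/10)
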